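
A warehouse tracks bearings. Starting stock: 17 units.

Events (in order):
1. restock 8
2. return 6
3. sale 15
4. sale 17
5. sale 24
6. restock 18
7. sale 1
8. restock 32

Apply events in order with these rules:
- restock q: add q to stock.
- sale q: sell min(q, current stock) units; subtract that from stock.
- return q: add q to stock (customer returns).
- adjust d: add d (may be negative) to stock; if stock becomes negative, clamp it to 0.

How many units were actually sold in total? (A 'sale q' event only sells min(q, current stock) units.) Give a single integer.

Answer: 32

Derivation:
Processing events:
Start: stock = 17
  Event 1 (restock 8): 17 + 8 = 25
  Event 2 (return 6): 25 + 6 = 31
  Event 3 (sale 15): sell min(15,31)=15. stock: 31 - 15 = 16. total_sold = 15
  Event 4 (sale 17): sell min(17,16)=16. stock: 16 - 16 = 0. total_sold = 31
  Event 5 (sale 24): sell min(24,0)=0. stock: 0 - 0 = 0. total_sold = 31
  Event 6 (restock 18): 0 + 18 = 18
  Event 7 (sale 1): sell min(1,18)=1. stock: 18 - 1 = 17. total_sold = 32
  Event 8 (restock 32): 17 + 32 = 49
Final: stock = 49, total_sold = 32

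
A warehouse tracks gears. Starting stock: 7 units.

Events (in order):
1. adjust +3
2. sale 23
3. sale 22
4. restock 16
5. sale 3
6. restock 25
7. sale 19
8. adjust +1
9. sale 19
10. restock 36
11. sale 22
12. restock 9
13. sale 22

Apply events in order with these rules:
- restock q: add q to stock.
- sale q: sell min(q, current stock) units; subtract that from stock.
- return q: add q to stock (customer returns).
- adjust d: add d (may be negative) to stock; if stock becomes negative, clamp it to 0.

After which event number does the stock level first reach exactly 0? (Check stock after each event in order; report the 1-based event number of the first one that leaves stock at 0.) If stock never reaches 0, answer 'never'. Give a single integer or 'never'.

Processing events:
Start: stock = 7
  Event 1 (adjust +3): 7 + 3 = 10
  Event 2 (sale 23): sell min(23,10)=10. stock: 10 - 10 = 0. total_sold = 10
  Event 3 (sale 22): sell min(22,0)=0. stock: 0 - 0 = 0. total_sold = 10
  Event 4 (restock 16): 0 + 16 = 16
  Event 5 (sale 3): sell min(3,16)=3. stock: 16 - 3 = 13. total_sold = 13
  Event 6 (restock 25): 13 + 25 = 38
  Event 7 (sale 19): sell min(19,38)=19. stock: 38 - 19 = 19. total_sold = 32
  Event 8 (adjust +1): 19 + 1 = 20
  Event 9 (sale 19): sell min(19,20)=19. stock: 20 - 19 = 1. total_sold = 51
  Event 10 (restock 36): 1 + 36 = 37
  Event 11 (sale 22): sell min(22,37)=22. stock: 37 - 22 = 15. total_sold = 73
  Event 12 (restock 9): 15 + 9 = 24
  Event 13 (sale 22): sell min(22,24)=22. stock: 24 - 22 = 2. total_sold = 95
Final: stock = 2, total_sold = 95

First zero at event 2.

Answer: 2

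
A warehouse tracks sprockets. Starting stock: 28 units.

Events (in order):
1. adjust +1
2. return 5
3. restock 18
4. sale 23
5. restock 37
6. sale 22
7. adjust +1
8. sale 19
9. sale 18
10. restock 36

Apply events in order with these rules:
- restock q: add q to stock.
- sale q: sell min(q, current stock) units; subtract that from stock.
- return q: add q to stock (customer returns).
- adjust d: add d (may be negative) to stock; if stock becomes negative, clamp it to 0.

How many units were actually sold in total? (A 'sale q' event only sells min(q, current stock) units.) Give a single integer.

Processing events:
Start: stock = 28
  Event 1 (adjust +1): 28 + 1 = 29
  Event 2 (return 5): 29 + 5 = 34
  Event 3 (restock 18): 34 + 18 = 52
  Event 4 (sale 23): sell min(23,52)=23. stock: 52 - 23 = 29. total_sold = 23
  Event 5 (restock 37): 29 + 37 = 66
  Event 6 (sale 22): sell min(22,66)=22. stock: 66 - 22 = 44. total_sold = 45
  Event 7 (adjust +1): 44 + 1 = 45
  Event 8 (sale 19): sell min(19,45)=19. stock: 45 - 19 = 26. total_sold = 64
  Event 9 (sale 18): sell min(18,26)=18. stock: 26 - 18 = 8. total_sold = 82
  Event 10 (restock 36): 8 + 36 = 44
Final: stock = 44, total_sold = 82

Answer: 82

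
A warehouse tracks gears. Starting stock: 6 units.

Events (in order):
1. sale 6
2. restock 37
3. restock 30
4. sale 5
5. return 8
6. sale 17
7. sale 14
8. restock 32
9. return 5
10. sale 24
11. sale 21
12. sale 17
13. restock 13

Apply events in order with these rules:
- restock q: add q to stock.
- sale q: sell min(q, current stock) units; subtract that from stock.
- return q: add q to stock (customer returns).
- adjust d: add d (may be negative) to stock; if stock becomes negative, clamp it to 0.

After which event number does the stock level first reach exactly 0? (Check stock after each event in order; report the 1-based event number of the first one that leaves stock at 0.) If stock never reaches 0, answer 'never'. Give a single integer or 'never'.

Processing events:
Start: stock = 6
  Event 1 (sale 6): sell min(6,6)=6. stock: 6 - 6 = 0. total_sold = 6
  Event 2 (restock 37): 0 + 37 = 37
  Event 3 (restock 30): 37 + 30 = 67
  Event 4 (sale 5): sell min(5,67)=5. stock: 67 - 5 = 62. total_sold = 11
  Event 5 (return 8): 62 + 8 = 70
  Event 6 (sale 17): sell min(17,70)=17. stock: 70 - 17 = 53. total_sold = 28
  Event 7 (sale 14): sell min(14,53)=14. stock: 53 - 14 = 39. total_sold = 42
  Event 8 (restock 32): 39 + 32 = 71
  Event 9 (return 5): 71 + 5 = 76
  Event 10 (sale 24): sell min(24,76)=24. stock: 76 - 24 = 52. total_sold = 66
  Event 11 (sale 21): sell min(21,52)=21. stock: 52 - 21 = 31. total_sold = 87
  Event 12 (sale 17): sell min(17,31)=17. stock: 31 - 17 = 14. total_sold = 104
  Event 13 (restock 13): 14 + 13 = 27
Final: stock = 27, total_sold = 104

First zero at event 1.

Answer: 1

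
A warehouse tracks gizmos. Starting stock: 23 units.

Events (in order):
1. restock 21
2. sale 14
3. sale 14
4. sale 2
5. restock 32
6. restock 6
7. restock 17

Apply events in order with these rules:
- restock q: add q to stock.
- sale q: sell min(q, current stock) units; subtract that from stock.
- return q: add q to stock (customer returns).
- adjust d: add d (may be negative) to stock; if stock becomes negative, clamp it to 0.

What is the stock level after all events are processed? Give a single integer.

Processing events:
Start: stock = 23
  Event 1 (restock 21): 23 + 21 = 44
  Event 2 (sale 14): sell min(14,44)=14. stock: 44 - 14 = 30. total_sold = 14
  Event 3 (sale 14): sell min(14,30)=14. stock: 30 - 14 = 16. total_sold = 28
  Event 4 (sale 2): sell min(2,16)=2. stock: 16 - 2 = 14. total_sold = 30
  Event 5 (restock 32): 14 + 32 = 46
  Event 6 (restock 6): 46 + 6 = 52
  Event 7 (restock 17): 52 + 17 = 69
Final: stock = 69, total_sold = 30

Answer: 69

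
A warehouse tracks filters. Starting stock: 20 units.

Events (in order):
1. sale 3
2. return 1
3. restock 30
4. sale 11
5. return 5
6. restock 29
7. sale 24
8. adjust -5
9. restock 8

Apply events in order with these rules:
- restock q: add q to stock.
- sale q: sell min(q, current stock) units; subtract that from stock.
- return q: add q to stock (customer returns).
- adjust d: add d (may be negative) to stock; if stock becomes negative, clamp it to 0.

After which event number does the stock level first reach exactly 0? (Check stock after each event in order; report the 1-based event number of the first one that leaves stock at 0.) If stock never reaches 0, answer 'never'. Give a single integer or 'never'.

Answer: never

Derivation:
Processing events:
Start: stock = 20
  Event 1 (sale 3): sell min(3,20)=3. stock: 20 - 3 = 17. total_sold = 3
  Event 2 (return 1): 17 + 1 = 18
  Event 3 (restock 30): 18 + 30 = 48
  Event 4 (sale 11): sell min(11,48)=11. stock: 48 - 11 = 37. total_sold = 14
  Event 5 (return 5): 37 + 5 = 42
  Event 6 (restock 29): 42 + 29 = 71
  Event 7 (sale 24): sell min(24,71)=24. stock: 71 - 24 = 47. total_sold = 38
  Event 8 (adjust -5): 47 + -5 = 42
  Event 9 (restock 8): 42 + 8 = 50
Final: stock = 50, total_sold = 38

Stock never reaches 0.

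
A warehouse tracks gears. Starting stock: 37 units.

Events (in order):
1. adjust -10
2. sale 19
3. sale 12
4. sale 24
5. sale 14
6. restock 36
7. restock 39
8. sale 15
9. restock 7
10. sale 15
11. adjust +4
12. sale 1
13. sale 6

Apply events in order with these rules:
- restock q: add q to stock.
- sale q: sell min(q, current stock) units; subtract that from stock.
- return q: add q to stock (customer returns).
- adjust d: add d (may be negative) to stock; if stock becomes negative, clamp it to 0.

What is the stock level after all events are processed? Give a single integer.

Processing events:
Start: stock = 37
  Event 1 (adjust -10): 37 + -10 = 27
  Event 2 (sale 19): sell min(19,27)=19. stock: 27 - 19 = 8. total_sold = 19
  Event 3 (sale 12): sell min(12,8)=8. stock: 8 - 8 = 0. total_sold = 27
  Event 4 (sale 24): sell min(24,0)=0. stock: 0 - 0 = 0. total_sold = 27
  Event 5 (sale 14): sell min(14,0)=0. stock: 0 - 0 = 0. total_sold = 27
  Event 6 (restock 36): 0 + 36 = 36
  Event 7 (restock 39): 36 + 39 = 75
  Event 8 (sale 15): sell min(15,75)=15. stock: 75 - 15 = 60. total_sold = 42
  Event 9 (restock 7): 60 + 7 = 67
  Event 10 (sale 15): sell min(15,67)=15. stock: 67 - 15 = 52. total_sold = 57
  Event 11 (adjust +4): 52 + 4 = 56
  Event 12 (sale 1): sell min(1,56)=1. stock: 56 - 1 = 55. total_sold = 58
  Event 13 (sale 6): sell min(6,55)=6. stock: 55 - 6 = 49. total_sold = 64
Final: stock = 49, total_sold = 64

Answer: 49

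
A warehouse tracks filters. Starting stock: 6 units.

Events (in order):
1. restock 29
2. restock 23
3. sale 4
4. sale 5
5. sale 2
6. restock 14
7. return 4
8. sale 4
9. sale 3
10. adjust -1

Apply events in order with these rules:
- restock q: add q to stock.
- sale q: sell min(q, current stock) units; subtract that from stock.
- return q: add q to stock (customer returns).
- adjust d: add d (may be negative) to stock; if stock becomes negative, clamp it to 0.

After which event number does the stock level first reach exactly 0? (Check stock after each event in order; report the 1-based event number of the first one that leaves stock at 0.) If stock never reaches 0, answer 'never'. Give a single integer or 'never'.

Processing events:
Start: stock = 6
  Event 1 (restock 29): 6 + 29 = 35
  Event 2 (restock 23): 35 + 23 = 58
  Event 3 (sale 4): sell min(4,58)=4. stock: 58 - 4 = 54. total_sold = 4
  Event 4 (sale 5): sell min(5,54)=5. stock: 54 - 5 = 49. total_sold = 9
  Event 5 (sale 2): sell min(2,49)=2. stock: 49 - 2 = 47. total_sold = 11
  Event 6 (restock 14): 47 + 14 = 61
  Event 7 (return 4): 61 + 4 = 65
  Event 8 (sale 4): sell min(4,65)=4. stock: 65 - 4 = 61. total_sold = 15
  Event 9 (sale 3): sell min(3,61)=3. stock: 61 - 3 = 58. total_sold = 18
  Event 10 (adjust -1): 58 + -1 = 57
Final: stock = 57, total_sold = 18

Stock never reaches 0.

Answer: never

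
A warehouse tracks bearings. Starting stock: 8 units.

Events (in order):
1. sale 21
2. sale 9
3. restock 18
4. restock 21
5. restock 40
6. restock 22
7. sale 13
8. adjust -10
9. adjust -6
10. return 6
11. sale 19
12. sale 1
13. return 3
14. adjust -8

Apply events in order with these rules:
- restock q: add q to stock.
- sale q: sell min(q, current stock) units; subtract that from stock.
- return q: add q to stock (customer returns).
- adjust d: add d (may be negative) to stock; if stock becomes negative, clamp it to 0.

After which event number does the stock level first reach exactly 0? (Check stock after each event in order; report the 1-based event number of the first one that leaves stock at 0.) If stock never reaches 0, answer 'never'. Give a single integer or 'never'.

Answer: 1

Derivation:
Processing events:
Start: stock = 8
  Event 1 (sale 21): sell min(21,8)=8. stock: 8 - 8 = 0. total_sold = 8
  Event 2 (sale 9): sell min(9,0)=0. stock: 0 - 0 = 0. total_sold = 8
  Event 3 (restock 18): 0 + 18 = 18
  Event 4 (restock 21): 18 + 21 = 39
  Event 5 (restock 40): 39 + 40 = 79
  Event 6 (restock 22): 79 + 22 = 101
  Event 7 (sale 13): sell min(13,101)=13. stock: 101 - 13 = 88. total_sold = 21
  Event 8 (adjust -10): 88 + -10 = 78
  Event 9 (adjust -6): 78 + -6 = 72
  Event 10 (return 6): 72 + 6 = 78
  Event 11 (sale 19): sell min(19,78)=19. stock: 78 - 19 = 59. total_sold = 40
  Event 12 (sale 1): sell min(1,59)=1. stock: 59 - 1 = 58. total_sold = 41
  Event 13 (return 3): 58 + 3 = 61
  Event 14 (adjust -8): 61 + -8 = 53
Final: stock = 53, total_sold = 41

First zero at event 1.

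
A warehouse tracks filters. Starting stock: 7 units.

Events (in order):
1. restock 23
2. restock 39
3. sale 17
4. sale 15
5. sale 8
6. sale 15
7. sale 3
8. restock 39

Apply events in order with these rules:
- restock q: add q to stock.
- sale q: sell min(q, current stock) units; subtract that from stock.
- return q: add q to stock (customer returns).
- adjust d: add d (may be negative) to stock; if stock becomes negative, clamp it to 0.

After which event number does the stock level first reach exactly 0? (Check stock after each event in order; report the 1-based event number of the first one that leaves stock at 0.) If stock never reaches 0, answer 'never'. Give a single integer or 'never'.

Answer: never

Derivation:
Processing events:
Start: stock = 7
  Event 1 (restock 23): 7 + 23 = 30
  Event 2 (restock 39): 30 + 39 = 69
  Event 3 (sale 17): sell min(17,69)=17. stock: 69 - 17 = 52. total_sold = 17
  Event 4 (sale 15): sell min(15,52)=15. stock: 52 - 15 = 37. total_sold = 32
  Event 5 (sale 8): sell min(8,37)=8. stock: 37 - 8 = 29. total_sold = 40
  Event 6 (sale 15): sell min(15,29)=15. stock: 29 - 15 = 14. total_sold = 55
  Event 7 (sale 3): sell min(3,14)=3. stock: 14 - 3 = 11. total_sold = 58
  Event 8 (restock 39): 11 + 39 = 50
Final: stock = 50, total_sold = 58

Stock never reaches 0.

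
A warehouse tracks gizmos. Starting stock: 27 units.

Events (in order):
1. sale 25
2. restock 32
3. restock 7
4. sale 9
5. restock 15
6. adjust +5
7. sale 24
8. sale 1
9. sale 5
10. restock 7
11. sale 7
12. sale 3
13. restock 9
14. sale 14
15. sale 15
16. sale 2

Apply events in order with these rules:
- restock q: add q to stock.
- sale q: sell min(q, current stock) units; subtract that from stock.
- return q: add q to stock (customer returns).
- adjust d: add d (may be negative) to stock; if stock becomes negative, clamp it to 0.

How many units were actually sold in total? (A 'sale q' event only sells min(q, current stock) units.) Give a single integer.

Processing events:
Start: stock = 27
  Event 1 (sale 25): sell min(25,27)=25. stock: 27 - 25 = 2. total_sold = 25
  Event 2 (restock 32): 2 + 32 = 34
  Event 3 (restock 7): 34 + 7 = 41
  Event 4 (sale 9): sell min(9,41)=9. stock: 41 - 9 = 32. total_sold = 34
  Event 5 (restock 15): 32 + 15 = 47
  Event 6 (adjust +5): 47 + 5 = 52
  Event 7 (sale 24): sell min(24,52)=24. stock: 52 - 24 = 28. total_sold = 58
  Event 8 (sale 1): sell min(1,28)=1. stock: 28 - 1 = 27. total_sold = 59
  Event 9 (sale 5): sell min(5,27)=5. stock: 27 - 5 = 22. total_sold = 64
  Event 10 (restock 7): 22 + 7 = 29
  Event 11 (sale 7): sell min(7,29)=7. stock: 29 - 7 = 22. total_sold = 71
  Event 12 (sale 3): sell min(3,22)=3. stock: 22 - 3 = 19. total_sold = 74
  Event 13 (restock 9): 19 + 9 = 28
  Event 14 (sale 14): sell min(14,28)=14. stock: 28 - 14 = 14. total_sold = 88
  Event 15 (sale 15): sell min(15,14)=14. stock: 14 - 14 = 0. total_sold = 102
  Event 16 (sale 2): sell min(2,0)=0. stock: 0 - 0 = 0. total_sold = 102
Final: stock = 0, total_sold = 102

Answer: 102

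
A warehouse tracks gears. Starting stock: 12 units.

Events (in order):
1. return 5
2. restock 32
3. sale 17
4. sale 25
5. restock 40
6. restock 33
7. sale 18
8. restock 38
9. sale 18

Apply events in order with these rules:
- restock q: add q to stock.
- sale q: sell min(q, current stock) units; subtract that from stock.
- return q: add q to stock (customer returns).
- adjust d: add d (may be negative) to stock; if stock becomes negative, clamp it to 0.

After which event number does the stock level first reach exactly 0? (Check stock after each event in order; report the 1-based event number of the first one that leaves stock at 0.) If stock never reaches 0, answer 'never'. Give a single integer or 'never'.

Processing events:
Start: stock = 12
  Event 1 (return 5): 12 + 5 = 17
  Event 2 (restock 32): 17 + 32 = 49
  Event 3 (sale 17): sell min(17,49)=17. stock: 49 - 17 = 32. total_sold = 17
  Event 4 (sale 25): sell min(25,32)=25. stock: 32 - 25 = 7. total_sold = 42
  Event 5 (restock 40): 7 + 40 = 47
  Event 6 (restock 33): 47 + 33 = 80
  Event 7 (sale 18): sell min(18,80)=18. stock: 80 - 18 = 62. total_sold = 60
  Event 8 (restock 38): 62 + 38 = 100
  Event 9 (sale 18): sell min(18,100)=18. stock: 100 - 18 = 82. total_sold = 78
Final: stock = 82, total_sold = 78

Stock never reaches 0.

Answer: never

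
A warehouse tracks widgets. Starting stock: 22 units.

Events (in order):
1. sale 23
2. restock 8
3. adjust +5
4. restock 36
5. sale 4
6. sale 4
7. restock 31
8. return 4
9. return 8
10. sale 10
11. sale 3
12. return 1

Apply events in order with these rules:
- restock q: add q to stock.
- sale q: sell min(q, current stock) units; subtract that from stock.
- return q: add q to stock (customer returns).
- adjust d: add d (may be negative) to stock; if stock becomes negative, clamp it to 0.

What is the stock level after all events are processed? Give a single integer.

Answer: 72

Derivation:
Processing events:
Start: stock = 22
  Event 1 (sale 23): sell min(23,22)=22. stock: 22 - 22 = 0. total_sold = 22
  Event 2 (restock 8): 0 + 8 = 8
  Event 3 (adjust +5): 8 + 5 = 13
  Event 4 (restock 36): 13 + 36 = 49
  Event 5 (sale 4): sell min(4,49)=4. stock: 49 - 4 = 45. total_sold = 26
  Event 6 (sale 4): sell min(4,45)=4. stock: 45 - 4 = 41. total_sold = 30
  Event 7 (restock 31): 41 + 31 = 72
  Event 8 (return 4): 72 + 4 = 76
  Event 9 (return 8): 76 + 8 = 84
  Event 10 (sale 10): sell min(10,84)=10. stock: 84 - 10 = 74. total_sold = 40
  Event 11 (sale 3): sell min(3,74)=3. stock: 74 - 3 = 71. total_sold = 43
  Event 12 (return 1): 71 + 1 = 72
Final: stock = 72, total_sold = 43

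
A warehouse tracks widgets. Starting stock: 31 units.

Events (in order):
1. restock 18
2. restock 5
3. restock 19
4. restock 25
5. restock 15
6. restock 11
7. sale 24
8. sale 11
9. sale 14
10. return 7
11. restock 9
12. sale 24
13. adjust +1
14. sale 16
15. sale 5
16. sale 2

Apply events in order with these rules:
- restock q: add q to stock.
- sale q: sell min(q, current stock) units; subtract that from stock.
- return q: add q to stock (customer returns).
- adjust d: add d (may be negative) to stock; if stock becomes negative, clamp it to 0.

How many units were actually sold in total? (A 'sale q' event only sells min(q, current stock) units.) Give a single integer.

Answer: 96

Derivation:
Processing events:
Start: stock = 31
  Event 1 (restock 18): 31 + 18 = 49
  Event 2 (restock 5): 49 + 5 = 54
  Event 3 (restock 19): 54 + 19 = 73
  Event 4 (restock 25): 73 + 25 = 98
  Event 5 (restock 15): 98 + 15 = 113
  Event 6 (restock 11): 113 + 11 = 124
  Event 7 (sale 24): sell min(24,124)=24. stock: 124 - 24 = 100. total_sold = 24
  Event 8 (sale 11): sell min(11,100)=11. stock: 100 - 11 = 89. total_sold = 35
  Event 9 (sale 14): sell min(14,89)=14. stock: 89 - 14 = 75. total_sold = 49
  Event 10 (return 7): 75 + 7 = 82
  Event 11 (restock 9): 82 + 9 = 91
  Event 12 (sale 24): sell min(24,91)=24. stock: 91 - 24 = 67. total_sold = 73
  Event 13 (adjust +1): 67 + 1 = 68
  Event 14 (sale 16): sell min(16,68)=16. stock: 68 - 16 = 52. total_sold = 89
  Event 15 (sale 5): sell min(5,52)=5. stock: 52 - 5 = 47. total_sold = 94
  Event 16 (sale 2): sell min(2,47)=2. stock: 47 - 2 = 45. total_sold = 96
Final: stock = 45, total_sold = 96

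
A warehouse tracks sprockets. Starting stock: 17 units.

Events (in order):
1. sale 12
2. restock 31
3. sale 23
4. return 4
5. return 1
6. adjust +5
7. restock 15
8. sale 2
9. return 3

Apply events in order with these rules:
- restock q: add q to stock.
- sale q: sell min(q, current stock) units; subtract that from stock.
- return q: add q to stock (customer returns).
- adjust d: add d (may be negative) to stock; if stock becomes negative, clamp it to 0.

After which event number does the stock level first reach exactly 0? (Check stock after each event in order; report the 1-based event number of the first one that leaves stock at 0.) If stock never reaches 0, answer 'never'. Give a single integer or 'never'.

Answer: never

Derivation:
Processing events:
Start: stock = 17
  Event 1 (sale 12): sell min(12,17)=12. stock: 17 - 12 = 5. total_sold = 12
  Event 2 (restock 31): 5 + 31 = 36
  Event 3 (sale 23): sell min(23,36)=23. stock: 36 - 23 = 13. total_sold = 35
  Event 4 (return 4): 13 + 4 = 17
  Event 5 (return 1): 17 + 1 = 18
  Event 6 (adjust +5): 18 + 5 = 23
  Event 7 (restock 15): 23 + 15 = 38
  Event 8 (sale 2): sell min(2,38)=2. stock: 38 - 2 = 36. total_sold = 37
  Event 9 (return 3): 36 + 3 = 39
Final: stock = 39, total_sold = 37

Stock never reaches 0.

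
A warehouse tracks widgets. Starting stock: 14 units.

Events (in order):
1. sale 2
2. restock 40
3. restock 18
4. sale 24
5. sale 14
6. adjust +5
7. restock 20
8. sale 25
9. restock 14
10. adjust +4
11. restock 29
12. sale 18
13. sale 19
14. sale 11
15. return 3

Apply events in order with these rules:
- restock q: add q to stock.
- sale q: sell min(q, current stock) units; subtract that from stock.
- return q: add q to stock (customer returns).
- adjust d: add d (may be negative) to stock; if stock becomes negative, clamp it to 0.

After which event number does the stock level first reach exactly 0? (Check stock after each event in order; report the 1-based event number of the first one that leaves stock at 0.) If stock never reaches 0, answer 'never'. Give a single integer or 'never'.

Processing events:
Start: stock = 14
  Event 1 (sale 2): sell min(2,14)=2. stock: 14 - 2 = 12. total_sold = 2
  Event 2 (restock 40): 12 + 40 = 52
  Event 3 (restock 18): 52 + 18 = 70
  Event 4 (sale 24): sell min(24,70)=24. stock: 70 - 24 = 46. total_sold = 26
  Event 5 (sale 14): sell min(14,46)=14. stock: 46 - 14 = 32. total_sold = 40
  Event 6 (adjust +5): 32 + 5 = 37
  Event 7 (restock 20): 37 + 20 = 57
  Event 8 (sale 25): sell min(25,57)=25. stock: 57 - 25 = 32. total_sold = 65
  Event 9 (restock 14): 32 + 14 = 46
  Event 10 (adjust +4): 46 + 4 = 50
  Event 11 (restock 29): 50 + 29 = 79
  Event 12 (sale 18): sell min(18,79)=18. stock: 79 - 18 = 61. total_sold = 83
  Event 13 (sale 19): sell min(19,61)=19. stock: 61 - 19 = 42. total_sold = 102
  Event 14 (sale 11): sell min(11,42)=11. stock: 42 - 11 = 31. total_sold = 113
  Event 15 (return 3): 31 + 3 = 34
Final: stock = 34, total_sold = 113

Stock never reaches 0.

Answer: never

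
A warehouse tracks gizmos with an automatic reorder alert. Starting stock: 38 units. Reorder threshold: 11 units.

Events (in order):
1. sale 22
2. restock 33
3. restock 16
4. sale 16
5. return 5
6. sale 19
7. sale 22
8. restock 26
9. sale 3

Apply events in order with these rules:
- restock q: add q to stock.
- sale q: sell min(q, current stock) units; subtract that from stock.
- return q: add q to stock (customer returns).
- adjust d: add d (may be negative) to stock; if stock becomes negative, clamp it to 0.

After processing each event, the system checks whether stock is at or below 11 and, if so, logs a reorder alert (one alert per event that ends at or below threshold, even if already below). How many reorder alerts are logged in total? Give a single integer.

Answer: 0

Derivation:
Processing events:
Start: stock = 38
  Event 1 (sale 22): sell min(22,38)=22. stock: 38 - 22 = 16. total_sold = 22
  Event 2 (restock 33): 16 + 33 = 49
  Event 3 (restock 16): 49 + 16 = 65
  Event 4 (sale 16): sell min(16,65)=16. stock: 65 - 16 = 49. total_sold = 38
  Event 5 (return 5): 49 + 5 = 54
  Event 6 (sale 19): sell min(19,54)=19. stock: 54 - 19 = 35. total_sold = 57
  Event 7 (sale 22): sell min(22,35)=22. stock: 35 - 22 = 13. total_sold = 79
  Event 8 (restock 26): 13 + 26 = 39
  Event 9 (sale 3): sell min(3,39)=3. stock: 39 - 3 = 36. total_sold = 82
Final: stock = 36, total_sold = 82

Checking against threshold 11:
  After event 1: stock=16 > 11
  After event 2: stock=49 > 11
  After event 3: stock=65 > 11
  After event 4: stock=49 > 11
  After event 5: stock=54 > 11
  After event 6: stock=35 > 11
  After event 7: stock=13 > 11
  After event 8: stock=39 > 11
  After event 9: stock=36 > 11
Alert events: []. Count = 0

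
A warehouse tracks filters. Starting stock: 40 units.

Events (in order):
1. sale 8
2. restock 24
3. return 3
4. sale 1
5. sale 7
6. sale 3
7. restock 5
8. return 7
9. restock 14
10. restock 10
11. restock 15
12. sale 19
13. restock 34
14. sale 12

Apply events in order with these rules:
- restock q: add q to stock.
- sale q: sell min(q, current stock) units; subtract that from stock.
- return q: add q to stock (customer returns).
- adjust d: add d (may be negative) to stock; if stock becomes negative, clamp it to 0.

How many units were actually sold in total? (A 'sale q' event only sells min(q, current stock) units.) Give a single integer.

Processing events:
Start: stock = 40
  Event 1 (sale 8): sell min(8,40)=8. stock: 40 - 8 = 32. total_sold = 8
  Event 2 (restock 24): 32 + 24 = 56
  Event 3 (return 3): 56 + 3 = 59
  Event 4 (sale 1): sell min(1,59)=1. stock: 59 - 1 = 58. total_sold = 9
  Event 5 (sale 7): sell min(7,58)=7. stock: 58 - 7 = 51. total_sold = 16
  Event 6 (sale 3): sell min(3,51)=3. stock: 51 - 3 = 48. total_sold = 19
  Event 7 (restock 5): 48 + 5 = 53
  Event 8 (return 7): 53 + 7 = 60
  Event 9 (restock 14): 60 + 14 = 74
  Event 10 (restock 10): 74 + 10 = 84
  Event 11 (restock 15): 84 + 15 = 99
  Event 12 (sale 19): sell min(19,99)=19. stock: 99 - 19 = 80. total_sold = 38
  Event 13 (restock 34): 80 + 34 = 114
  Event 14 (sale 12): sell min(12,114)=12. stock: 114 - 12 = 102. total_sold = 50
Final: stock = 102, total_sold = 50

Answer: 50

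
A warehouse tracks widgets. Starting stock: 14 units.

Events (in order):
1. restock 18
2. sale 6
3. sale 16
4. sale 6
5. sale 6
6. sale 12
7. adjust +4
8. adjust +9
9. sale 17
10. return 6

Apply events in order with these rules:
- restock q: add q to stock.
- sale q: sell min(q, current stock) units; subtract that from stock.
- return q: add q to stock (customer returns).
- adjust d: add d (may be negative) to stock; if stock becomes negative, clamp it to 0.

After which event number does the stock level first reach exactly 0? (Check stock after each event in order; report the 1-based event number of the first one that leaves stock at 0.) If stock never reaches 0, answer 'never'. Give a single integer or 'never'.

Answer: 5

Derivation:
Processing events:
Start: stock = 14
  Event 1 (restock 18): 14 + 18 = 32
  Event 2 (sale 6): sell min(6,32)=6. stock: 32 - 6 = 26. total_sold = 6
  Event 3 (sale 16): sell min(16,26)=16. stock: 26 - 16 = 10. total_sold = 22
  Event 4 (sale 6): sell min(6,10)=6. stock: 10 - 6 = 4. total_sold = 28
  Event 5 (sale 6): sell min(6,4)=4. stock: 4 - 4 = 0. total_sold = 32
  Event 6 (sale 12): sell min(12,0)=0. stock: 0 - 0 = 0. total_sold = 32
  Event 7 (adjust +4): 0 + 4 = 4
  Event 8 (adjust +9): 4 + 9 = 13
  Event 9 (sale 17): sell min(17,13)=13. stock: 13 - 13 = 0. total_sold = 45
  Event 10 (return 6): 0 + 6 = 6
Final: stock = 6, total_sold = 45

First zero at event 5.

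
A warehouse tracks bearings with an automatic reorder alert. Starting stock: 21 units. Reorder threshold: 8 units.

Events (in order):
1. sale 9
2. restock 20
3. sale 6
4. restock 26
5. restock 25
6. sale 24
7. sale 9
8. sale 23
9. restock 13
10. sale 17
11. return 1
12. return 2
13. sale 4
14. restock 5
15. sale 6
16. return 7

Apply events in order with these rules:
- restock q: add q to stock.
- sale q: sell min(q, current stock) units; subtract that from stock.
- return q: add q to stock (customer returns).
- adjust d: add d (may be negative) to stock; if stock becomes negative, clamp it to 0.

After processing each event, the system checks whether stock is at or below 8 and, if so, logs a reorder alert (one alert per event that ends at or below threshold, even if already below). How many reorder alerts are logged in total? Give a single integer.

Processing events:
Start: stock = 21
  Event 1 (sale 9): sell min(9,21)=9. stock: 21 - 9 = 12. total_sold = 9
  Event 2 (restock 20): 12 + 20 = 32
  Event 3 (sale 6): sell min(6,32)=6. stock: 32 - 6 = 26. total_sold = 15
  Event 4 (restock 26): 26 + 26 = 52
  Event 5 (restock 25): 52 + 25 = 77
  Event 6 (sale 24): sell min(24,77)=24. stock: 77 - 24 = 53. total_sold = 39
  Event 7 (sale 9): sell min(9,53)=9. stock: 53 - 9 = 44. total_sold = 48
  Event 8 (sale 23): sell min(23,44)=23. stock: 44 - 23 = 21. total_sold = 71
  Event 9 (restock 13): 21 + 13 = 34
  Event 10 (sale 17): sell min(17,34)=17. stock: 34 - 17 = 17. total_sold = 88
  Event 11 (return 1): 17 + 1 = 18
  Event 12 (return 2): 18 + 2 = 20
  Event 13 (sale 4): sell min(4,20)=4. stock: 20 - 4 = 16. total_sold = 92
  Event 14 (restock 5): 16 + 5 = 21
  Event 15 (sale 6): sell min(6,21)=6. stock: 21 - 6 = 15. total_sold = 98
  Event 16 (return 7): 15 + 7 = 22
Final: stock = 22, total_sold = 98

Checking against threshold 8:
  After event 1: stock=12 > 8
  After event 2: stock=32 > 8
  After event 3: stock=26 > 8
  After event 4: stock=52 > 8
  After event 5: stock=77 > 8
  After event 6: stock=53 > 8
  After event 7: stock=44 > 8
  After event 8: stock=21 > 8
  After event 9: stock=34 > 8
  After event 10: stock=17 > 8
  After event 11: stock=18 > 8
  After event 12: stock=20 > 8
  After event 13: stock=16 > 8
  After event 14: stock=21 > 8
  After event 15: stock=15 > 8
  After event 16: stock=22 > 8
Alert events: []. Count = 0

Answer: 0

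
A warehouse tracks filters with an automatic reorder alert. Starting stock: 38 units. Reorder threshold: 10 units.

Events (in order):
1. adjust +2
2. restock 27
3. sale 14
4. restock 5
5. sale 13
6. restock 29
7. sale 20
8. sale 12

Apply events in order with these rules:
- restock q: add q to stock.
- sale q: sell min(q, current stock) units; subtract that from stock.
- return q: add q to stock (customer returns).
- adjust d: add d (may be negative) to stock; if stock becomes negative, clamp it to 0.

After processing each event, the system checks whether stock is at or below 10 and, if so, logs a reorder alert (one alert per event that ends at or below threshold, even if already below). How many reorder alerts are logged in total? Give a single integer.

Processing events:
Start: stock = 38
  Event 1 (adjust +2): 38 + 2 = 40
  Event 2 (restock 27): 40 + 27 = 67
  Event 3 (sale 14): sell min(14,67)=14. stock: 67 - 14 = 53. total_sold = 14
  Event 4 (restock 5): 53 + 5 = 58
  Event 5 (sale 13): sell min(13,58)=13. stock: 58 - 13 = 45. total_sold = 27
  Event 6 (restock 29): 45 + 29 = 74
  Event 7 (sale 20): sell min(20,74)=20. stock: 74 - 20 = 54. total_sold = 47
  Event 8 (sale 12): sell min(12,54)=12. stock: 54 - 12 = 42. total_sold = 59
Final: stock = 42, total_sold = 59

Checking against threshold 10:
  After event 1: stock=40 > 10
  After event 2: stock=67 > 10
  After event 3: stock=53 > 10
  After event 4: stock=58 > 10
  After event 5: stock=45 > 10
  After event 6: stock=74 > 10
  After event 7: stock=54 > 10
  After event 8: stock=42 > 10
Alert events: []. Count = 0

Answer: 0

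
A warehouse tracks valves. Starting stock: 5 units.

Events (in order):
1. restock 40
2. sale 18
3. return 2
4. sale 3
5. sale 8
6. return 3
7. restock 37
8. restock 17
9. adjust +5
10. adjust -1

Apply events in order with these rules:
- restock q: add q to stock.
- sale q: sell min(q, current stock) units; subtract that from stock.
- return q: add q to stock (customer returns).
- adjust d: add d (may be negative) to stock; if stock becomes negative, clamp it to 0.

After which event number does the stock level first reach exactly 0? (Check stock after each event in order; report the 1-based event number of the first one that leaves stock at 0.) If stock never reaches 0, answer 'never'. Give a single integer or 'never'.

Answer: never

Derivation:
Processing events:
Start: stock = 5
  Event 1 (restock 40): 5 + 40 = 45
  Event 2 (sale 18): sell min(18,45)=18. stock: 45 - 18 = 27. total_sold = 18
  Event 3 (return 2): 27 + 2 = 29
  Event 4 (sale 3): sell min(3,29)=3. stock: 29 - 3 = 26. total_sold = 21
  Event 5 (sale 8): sell min(8,26)=8. stock: 26 - 8 = 18. total_sold = 29
  Event 6 (return 3): 18 + 3 = 21
  Event 7 (restock 37): 21 + 37 = 58
  Event 8 (restock 17): 58 + 17 = 75
  Event 9 (adjust +5): 75 + 5 = 80
  Event 10 (adjust -1): 80 + -1 = 79
Final: stock = 79, total_sold = 29

Stock never reaches 0.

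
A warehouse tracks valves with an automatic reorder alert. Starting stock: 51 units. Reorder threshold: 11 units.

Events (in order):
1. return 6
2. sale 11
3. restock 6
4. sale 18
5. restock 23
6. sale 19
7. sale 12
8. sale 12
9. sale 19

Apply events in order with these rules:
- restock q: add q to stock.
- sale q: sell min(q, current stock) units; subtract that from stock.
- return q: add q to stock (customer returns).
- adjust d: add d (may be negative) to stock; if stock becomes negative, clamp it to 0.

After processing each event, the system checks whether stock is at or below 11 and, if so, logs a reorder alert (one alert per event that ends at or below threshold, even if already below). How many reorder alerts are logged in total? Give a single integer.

Answer: 1

Derivation:
Processing events:
Start: stock = 51
  Event 1 (return 6): 51 + 6 = 57
  Event 2 (sale 11): sell min(11,57)=11. stock: 57 - 11 = 46. total_sold = 11
  Event 3 (restock 6): 46 + 6 = 52
  Event 4 (sale 18): sell min(18,52)=18. stock: 52 - 18 = 34. total_sold = 29
  Event 5 (restock 23): 34 + 23 = 57
  Event 6 (sale 19): sell min(19,57)=19. stock: 57 - 19 = 38. total_sold = 48
  Event 7 (sale 12): sell min(12,38)=12. stock: 38 - 12 = 26. total_sold = 60
  Event 8 (sale 12): sell min(12,26)=12. stock: 26 - 12 = 14. total_sold = 72
  Event 9 (sale 19): sell min(19,14)=14. stock: 14 - 14 = 0. total_sold = 86
Final: stock = 0, total_sold = 86

Checking against threshold 11:
  After event 1: stock=57 > 11
  After event 2: stock=46 > 11
  After event 3: stock=52 > 11
  After event 4: stock=34 > 11
  After event 5: stock=57 > 11
  After event 6: stock=38 > 11
  After event 7: stock=26 > 11
  After event 8: stock=14 > 11
  After event 9: stock=0 <= 11 -> ALERT
Alert events: [9]. Count = 1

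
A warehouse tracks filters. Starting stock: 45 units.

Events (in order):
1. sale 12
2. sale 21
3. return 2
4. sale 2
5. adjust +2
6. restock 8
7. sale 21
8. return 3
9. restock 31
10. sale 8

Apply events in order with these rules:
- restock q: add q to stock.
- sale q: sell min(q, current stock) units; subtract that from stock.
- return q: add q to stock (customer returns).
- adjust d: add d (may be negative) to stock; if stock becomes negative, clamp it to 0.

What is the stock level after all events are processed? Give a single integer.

Processing events:
Start: stock = 45
  Event 1 (sale 12): sell min(12,45)=12. stock: 45 - 12 = 33. total_sold = 12
  Event 2 (sale 21): sell min(21,33)=21. stock: 33 - 21 = 12. total_sold = 33
  Event 3 (return 2): 12 + 2 = 14
  Event 4 (sale 2): sell min(2,14)=2. stock: 14 - 2 = 12. total_sold = 35
  Event 5 (adjust +2): 12 + 2 = 14
  Event 6 (restock 8): 14 + 8 = 22
  Event 7 (sale 21): sell min(21,22)=21. stock: 22 - 21 = 1. total_sold = 56
  Event 8 (return 3): 1 + 3 = 4
  Event 9 (restock 31): 4 + 31 = 35
  Event 10 (sale 8): sell min(8,35)=8. stock: 35 - 8 = 27. total_sold = 64
Final: stock = 27, total_sold = 64

Answer: 27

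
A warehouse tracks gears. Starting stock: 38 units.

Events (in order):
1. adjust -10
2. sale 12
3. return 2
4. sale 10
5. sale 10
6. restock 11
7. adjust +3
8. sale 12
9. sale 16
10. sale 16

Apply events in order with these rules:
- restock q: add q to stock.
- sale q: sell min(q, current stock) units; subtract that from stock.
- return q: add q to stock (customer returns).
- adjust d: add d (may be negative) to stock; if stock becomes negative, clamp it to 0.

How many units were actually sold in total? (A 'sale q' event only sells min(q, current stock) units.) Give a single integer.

Answer: 44

Derivation:
Processing events:
Start: stock = 38
  Event 1 (adjust -10): 38 + -10 = 28
  Event 2 (sale 12): sell min(12,28)=12. stock: 28 - 12 = 16. total_sold = 12
  Event 3 (return 2): 16 + 2 = 18
  Event 4 (sale 10): sell min(10,18)=10. stock: 18 - 10 = 8. total_sold = 22
  Event 5 (sale 10): sell min(10,8)=8. stock: 8 - 8 = 0. total_sold = 30
  Event 6 (restock 11): 0 + 11 = 11
  Event 7 (adjust +3): 11 + 3 = 14
  Event 8 (sale 12): sell min(12,14)=12. stock: 14 - 12 = 2. total_sold = 42
  Event 9 (sale 16): sell min(16,2)=2. stock: 2 - 2 = 0. total_sold = 44
  Event 10 (sale 16): sell min(16,0)=0. stock: 0 - 0 = 0. total_sold = 44
Final: stock = 0, total_sold = 44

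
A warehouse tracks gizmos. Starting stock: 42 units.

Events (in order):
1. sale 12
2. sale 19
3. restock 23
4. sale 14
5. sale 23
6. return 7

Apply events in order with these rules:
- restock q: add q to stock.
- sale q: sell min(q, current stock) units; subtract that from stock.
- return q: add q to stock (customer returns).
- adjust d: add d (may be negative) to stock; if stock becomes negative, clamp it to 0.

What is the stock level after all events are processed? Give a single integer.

Processing events:
Start: stock = 42
  Event 1 (sale 12): sell min(12,42)=12. stock: 42 - 12 = 30. total_sold = 12
  Event 2 (sale 19): sell min(19,30)=19. stock: 30 - 19 = 11. total_sold = 31
  Event 3 (restock 23): 11 + 23 = 34
  Event 4 (sale 14): sell min(14,34)=14. stock: 34 - 14 = 20. total_sold = 45
  Event 5 (sale 23): sell min(23,20)=20. stock: 20 - 20 = 0. total_sold = 65
  Event 6 (return 7): 0 + 7 = 7
Final: stock = 7, total_sold = 65

Answer: 7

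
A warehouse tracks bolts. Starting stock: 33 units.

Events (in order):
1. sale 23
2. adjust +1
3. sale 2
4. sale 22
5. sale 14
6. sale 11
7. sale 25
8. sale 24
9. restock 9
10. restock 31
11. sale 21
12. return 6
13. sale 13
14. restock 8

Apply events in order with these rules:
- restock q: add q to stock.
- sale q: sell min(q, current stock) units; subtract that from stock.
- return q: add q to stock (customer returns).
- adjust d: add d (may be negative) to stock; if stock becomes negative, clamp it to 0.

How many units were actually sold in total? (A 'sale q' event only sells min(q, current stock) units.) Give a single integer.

Answer: 68

Derivation:
Processing events:
Start: stock = 33
  Event 1 (sale 23): sell min(23,33)=23. stock: 33 - 23 = 10. total_sold = 23
  Event 2 (adjust +1): 10 + 1 = 11
  Event 3 (sale 2): sell min(2,11)=2. stock: 11 - 2 = 9. total_sold = 25
  Event 4 (sale 22): sell min(22,9)=9. stock: 9 - 9 = 0. total_sold = 34
  Event 5 (sale 14): sell min(14,0)=0. stock: 0 - 0 = 0. total_sold = 34
  Event 6 (sale 11): sell min(11,0)=0. stock: 0 - 0 = 0. total_sold = 34
  Event 7 (sale 25): sell min(25,0)=0. stock: 0 - 0 = 0. total_sold = 34
  Event 8 (sale 24): sell min(24,0)=0. stock: 0 - 0 = 0. total_sold = 34
  Event 9 (restock 9): 0 + 9 = 9
  Event 10 (restock 31): 9 + 31 = 40
  Event 11 (sale 21): sell min(21,40)=21. stock: 40 - 21 = 19. total_sold = 55
  Event 12 (return 6): 19 + 6 = 25
  Event 13 (sale 13): sell min(13,25)=13. stock: 25 - 13 = 12. total_sold = 68
  Event 14 (restock 8): 12 + 8 = 20
Final: stock = 20, total_sold = 68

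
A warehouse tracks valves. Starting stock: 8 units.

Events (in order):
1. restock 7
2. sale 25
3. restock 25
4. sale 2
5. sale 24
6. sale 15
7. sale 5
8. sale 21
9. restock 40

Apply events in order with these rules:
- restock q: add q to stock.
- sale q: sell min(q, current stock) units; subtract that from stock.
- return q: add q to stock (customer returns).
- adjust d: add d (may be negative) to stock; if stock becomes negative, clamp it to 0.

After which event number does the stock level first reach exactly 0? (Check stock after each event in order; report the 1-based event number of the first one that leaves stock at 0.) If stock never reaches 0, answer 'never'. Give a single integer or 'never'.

Answer: 2

Derivation:
Processing events:
Start: stock = 8
  Event 1 (restock 7): 8 + 7 = 15
  Event 2 (sale 25): sell min(25,15)=15. stock: 15 - 15 = 0. total_sold = 15
  Event 3 (restock 25): 0 + 25 = 25
  Event 4 (sale 2): sell min(2,25)=2. stock: 25 - 2 = 23. total_sold = 17
  Event 5 (sale 24): sell min(24,23)=23. stock: 23 - 23 = 0. total_sold = 40
  Event 6 (sale 15): sell min(15,0)=0. stock: 0 - 0 = 0. total_sold = 40
  Event 7 (sale 5): sell min(5,0)=0. stock: 0 - 0 = 0. total_sold = 40
  Event 8 (sale 21): sell min(21,0)=0. stock: 0 - 0 = 0. total_sold = 40
  Event 9 (restock 40): 0 + 40 = 40
Final: stock = 40, total_sold = 40

First zero at event 2.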